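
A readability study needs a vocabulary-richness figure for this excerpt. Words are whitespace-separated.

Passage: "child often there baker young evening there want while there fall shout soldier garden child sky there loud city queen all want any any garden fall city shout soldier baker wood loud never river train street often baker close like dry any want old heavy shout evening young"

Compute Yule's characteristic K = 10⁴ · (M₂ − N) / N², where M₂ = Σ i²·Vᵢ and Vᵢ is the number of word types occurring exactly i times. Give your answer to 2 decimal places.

234.38

Frequencies: there:4, baker:3, want:3, shout:3, any:3, child:2, often:2, young:2, evening:2, fall:2, soldier:2, garden:2, loud:2, city:2, while:1, sky:1, queen:1, all:1, wood:1, never:1, … (8 more, each freq 1)
N = 48. Frequency spectrum: V_1=14, V_2=9, V_3=4, V_4=1
M₂ = 1²·14 + 2²·9 + 3²·4 + 4²·1 = 102
K = 10000 × (102 − 48) / 48² = 234.38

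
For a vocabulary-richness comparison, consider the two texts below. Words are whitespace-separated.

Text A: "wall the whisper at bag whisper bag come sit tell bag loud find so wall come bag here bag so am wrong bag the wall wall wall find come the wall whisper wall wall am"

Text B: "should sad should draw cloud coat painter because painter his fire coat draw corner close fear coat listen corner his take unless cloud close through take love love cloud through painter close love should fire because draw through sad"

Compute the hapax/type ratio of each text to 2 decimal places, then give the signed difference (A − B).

A: hapax=6, V=14, ratio=0.43
B: hapax=3, V=17, ratio=0.18
Difference = 0.43 − 0.18 = 0.25

0.25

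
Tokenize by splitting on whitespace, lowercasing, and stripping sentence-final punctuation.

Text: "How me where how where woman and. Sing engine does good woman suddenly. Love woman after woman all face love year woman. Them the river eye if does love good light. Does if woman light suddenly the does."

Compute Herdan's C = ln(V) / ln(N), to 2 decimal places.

0.84

N = 38, V = 21.
ln(V) = 3.044522, ln(N) = 3.637586
C = 3.044522 / 3.637586 = 0.84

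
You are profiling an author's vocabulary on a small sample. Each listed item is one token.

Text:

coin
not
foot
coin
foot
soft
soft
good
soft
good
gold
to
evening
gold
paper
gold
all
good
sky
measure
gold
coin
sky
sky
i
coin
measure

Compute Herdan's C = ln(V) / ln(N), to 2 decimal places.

0.78

N = 27, V = 13.
ln(V) = 2.564949, ln(N) = 3.295837
C = 2.564949 / 3.295837 = 0.78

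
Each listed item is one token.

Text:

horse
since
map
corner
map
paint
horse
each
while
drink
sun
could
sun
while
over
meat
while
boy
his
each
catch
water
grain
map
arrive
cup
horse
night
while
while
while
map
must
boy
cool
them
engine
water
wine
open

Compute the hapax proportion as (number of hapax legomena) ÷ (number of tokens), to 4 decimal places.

0.4750

Frequencies: while:6, map:4, horse:3, each:2, sun:2, boy:2, water:2, since:1, corner:1, paint:1, drink:1, could:1, over:1, meat:1, his:1, catch:1, grain:1, arrive:1, cup:1, night:1, … (6 more, each freq 1)
Hapax count = 19; token count = 40.
Ratio = 19 / 40 = 0.4750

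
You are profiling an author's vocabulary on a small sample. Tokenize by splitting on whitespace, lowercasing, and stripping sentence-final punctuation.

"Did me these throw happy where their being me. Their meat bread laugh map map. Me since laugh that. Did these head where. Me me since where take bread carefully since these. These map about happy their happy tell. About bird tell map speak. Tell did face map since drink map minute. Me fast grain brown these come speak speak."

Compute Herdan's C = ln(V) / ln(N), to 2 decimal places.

N = 60, V = 28.
ln(V) = 3.332205, ln(N) = 4.094345
C = 3.332205 / 4.094345 = 0.81

0.81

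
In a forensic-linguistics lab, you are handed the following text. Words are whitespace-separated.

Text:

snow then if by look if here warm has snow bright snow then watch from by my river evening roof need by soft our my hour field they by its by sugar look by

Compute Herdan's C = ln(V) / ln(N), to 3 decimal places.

N = 34, V = 23.
ln(V) = 3.135494, ln(N) = 3.526361
C = 3.135494 / 3.526361 = 0.889

0.889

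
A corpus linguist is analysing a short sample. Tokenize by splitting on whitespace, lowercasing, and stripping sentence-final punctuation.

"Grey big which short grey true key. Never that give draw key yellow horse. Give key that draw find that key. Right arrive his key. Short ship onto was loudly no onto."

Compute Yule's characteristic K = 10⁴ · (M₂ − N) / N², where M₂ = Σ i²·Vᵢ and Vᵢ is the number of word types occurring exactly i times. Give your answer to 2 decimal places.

Frequencies: key:5, that:3, grey:2, short:2, give:2, draw:2, onto:2, big:1, which:1, true:1, never:1, yellow:1, horse:1, find:1, right:1, arrive:1, his:1, ship:1, was:1, loudly:1, … (1 more, each freq 1)
N = 32. Frequency spectrum: V_1=14, V_2=5, V_3=1, V_5=1
M₂ = 1²·14 + 2²·5 + 3²·1 + 5²·1 = 68
K = 10000 × (68 − 32) / 32² = 351.56

351.56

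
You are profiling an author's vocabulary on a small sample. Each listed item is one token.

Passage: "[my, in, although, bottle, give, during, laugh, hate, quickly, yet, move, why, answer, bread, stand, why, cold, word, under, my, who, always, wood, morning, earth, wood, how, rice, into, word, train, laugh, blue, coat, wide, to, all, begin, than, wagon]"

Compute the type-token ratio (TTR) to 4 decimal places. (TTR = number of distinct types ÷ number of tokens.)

N = 40 tokens, V = 35 types.
TTR = V / N = 35 / 40 = 0.8750

0.8750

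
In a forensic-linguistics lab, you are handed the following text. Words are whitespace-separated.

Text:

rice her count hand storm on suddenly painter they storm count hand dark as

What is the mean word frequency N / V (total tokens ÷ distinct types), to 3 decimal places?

1.273

N = 14 tokens, V = 11 types.
Mean frequency = N / V = 14 / 11 = 1.273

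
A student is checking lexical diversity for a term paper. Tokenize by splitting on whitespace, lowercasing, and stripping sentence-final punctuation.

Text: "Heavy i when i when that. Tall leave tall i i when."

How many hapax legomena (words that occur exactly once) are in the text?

Frequencies: i:4, when:3, tall:2, heavy:1, that:1, leave:1
Hapax (freq=1): heavy, leave, that

3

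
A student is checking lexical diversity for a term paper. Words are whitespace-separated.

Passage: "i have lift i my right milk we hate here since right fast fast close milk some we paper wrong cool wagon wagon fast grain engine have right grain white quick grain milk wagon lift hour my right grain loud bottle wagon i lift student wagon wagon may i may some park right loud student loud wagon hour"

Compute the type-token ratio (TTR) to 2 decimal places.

N = 58 tokens, V = 27 types.
TTR = V / N = 27 / 58 = 0.47

0.47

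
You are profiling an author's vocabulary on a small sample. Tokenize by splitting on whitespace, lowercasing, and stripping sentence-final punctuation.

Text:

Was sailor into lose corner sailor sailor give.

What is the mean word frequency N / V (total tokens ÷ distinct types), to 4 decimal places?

N = 8 tokens, V = 6 types.
Mean frequency = N / V = 8 / 6 = 1.3333

1.3333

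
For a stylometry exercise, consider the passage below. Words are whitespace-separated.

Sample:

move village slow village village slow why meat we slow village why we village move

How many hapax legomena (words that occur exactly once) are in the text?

Frequencies: village:5, slow:3, move:2, why:2, we:2, meat:1
Hapax (freq=1): meat

1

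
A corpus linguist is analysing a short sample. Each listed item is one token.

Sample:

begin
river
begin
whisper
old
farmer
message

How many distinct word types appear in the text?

6

Distinct types: {begin, farmer, message, old, river, whisper}
V = 6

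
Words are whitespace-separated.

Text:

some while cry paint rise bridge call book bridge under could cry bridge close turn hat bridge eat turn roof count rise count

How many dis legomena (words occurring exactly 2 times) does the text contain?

4

Frequencies: bridge:4, cry:2, rise:2, turn:2, count:2, some:1, while:1, paint:1, call:1, book:1, under:1, could:1, close:1, hat:1, eat:1, roof:1
Words with frequency 2: count, cry, rise, turn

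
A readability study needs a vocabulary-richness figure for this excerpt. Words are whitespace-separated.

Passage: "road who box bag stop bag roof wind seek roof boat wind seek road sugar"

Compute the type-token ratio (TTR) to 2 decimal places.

N = 15 tokens, V = 10 types.
TTR = V / N = 10 / 15 = 0.67

0.67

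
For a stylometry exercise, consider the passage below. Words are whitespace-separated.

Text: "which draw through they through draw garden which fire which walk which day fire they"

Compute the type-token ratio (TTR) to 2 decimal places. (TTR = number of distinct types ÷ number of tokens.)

N = 15 tokens, V = 8 types.
TTR = V / N = 8 / 15 = 0.53

0.53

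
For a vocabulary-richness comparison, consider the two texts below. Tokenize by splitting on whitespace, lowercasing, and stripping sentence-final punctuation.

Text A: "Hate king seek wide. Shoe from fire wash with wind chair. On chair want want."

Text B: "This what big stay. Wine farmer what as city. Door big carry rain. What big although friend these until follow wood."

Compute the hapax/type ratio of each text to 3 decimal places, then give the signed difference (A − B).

-0.036

A: hapax=11, V=13, ratio=0.846
B: hapax=15, V=17, ratio=0.882
Difference = 0.846 − 0.882 = -0.036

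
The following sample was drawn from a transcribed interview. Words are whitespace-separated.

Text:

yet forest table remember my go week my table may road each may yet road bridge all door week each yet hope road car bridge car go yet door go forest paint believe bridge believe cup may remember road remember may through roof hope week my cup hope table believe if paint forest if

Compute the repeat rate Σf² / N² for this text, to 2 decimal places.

0.05

Frequencies: yet:4, may:4, road:4, forest:3, table:3, remember:3, my:3, go:3, week:3, bridge:3, hope:3, believe:3, each:2, door:2, car:2, paint:2, cup:2, if:2, all:1, through:1, … (1 more, each freq 1)
Σf² = 156; N² = 2916
Repeat rate = 156 / 2916 = 0.05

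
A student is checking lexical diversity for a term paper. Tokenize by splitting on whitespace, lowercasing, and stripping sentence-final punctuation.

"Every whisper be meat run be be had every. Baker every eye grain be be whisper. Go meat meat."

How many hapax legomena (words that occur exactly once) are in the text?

6

Frequencies: be:5, every:3, meat:3, whisper:2, run:1, had:1, baker:1, eye:1, grain:1, go:1
Hapax (freq=1): baker, eye, go, grain, had, run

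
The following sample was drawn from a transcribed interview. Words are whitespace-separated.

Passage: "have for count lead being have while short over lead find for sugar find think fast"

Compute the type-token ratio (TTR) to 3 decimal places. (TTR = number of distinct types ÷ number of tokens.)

N = 16 tokens, V = 12 types.
TTR = V / N = 12 / 16 = 0.750

0.750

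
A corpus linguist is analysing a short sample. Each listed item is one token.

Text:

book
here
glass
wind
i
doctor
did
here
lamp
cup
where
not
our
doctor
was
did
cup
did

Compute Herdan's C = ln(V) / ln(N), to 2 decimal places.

0.89

N = 18, V = 13.
ln(V) = 2.564949, ln(N) = 2.890372
C = 2.564949 / 2.890372 = 0.89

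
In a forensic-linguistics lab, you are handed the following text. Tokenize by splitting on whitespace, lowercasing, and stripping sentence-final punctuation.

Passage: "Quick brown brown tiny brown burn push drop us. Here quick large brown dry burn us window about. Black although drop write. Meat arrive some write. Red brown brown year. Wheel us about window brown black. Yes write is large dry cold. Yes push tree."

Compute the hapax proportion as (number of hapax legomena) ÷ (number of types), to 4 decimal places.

Frequencies: brown:7, us:3, write:3, quick:2, burn:2, push:2, drop:2, large:2, dry:2, window:2, about:2, black:2, yes:2, tiny:1, here:1, although:1, meat:1, arrive:1, some:1, red:1, … (5 more, each freq 1)
Hapax count = 12; type count = 25.
Ratio = 12 / 25 = 0.4800

0.4800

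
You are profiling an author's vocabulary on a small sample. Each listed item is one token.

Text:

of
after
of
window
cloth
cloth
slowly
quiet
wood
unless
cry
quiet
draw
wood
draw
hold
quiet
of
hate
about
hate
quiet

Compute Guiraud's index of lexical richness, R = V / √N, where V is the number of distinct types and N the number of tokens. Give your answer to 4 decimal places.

2.7716

N = 22, V = 13.
√N = 4.690416
R = 13 / 4.690416 = 2.7716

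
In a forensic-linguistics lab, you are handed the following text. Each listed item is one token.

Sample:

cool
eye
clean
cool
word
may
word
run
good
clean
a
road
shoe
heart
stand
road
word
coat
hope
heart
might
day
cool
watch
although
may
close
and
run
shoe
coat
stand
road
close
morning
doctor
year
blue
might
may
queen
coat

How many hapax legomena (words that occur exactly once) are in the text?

13

Frequencies: cool:3, word:3, may:3, road:3, coat:3, clean:2, run:2, shoe:2, heart:2, stand:2, might:2, close:2, eye:1, good:1, a:1, hope:1, day:1, watch:1, although:1, and:1, … (5 more, each freq 1)
Hapax (freq=1): a, although, and, blue, day, doctor, eye, good, hope, morning, queen, watch, year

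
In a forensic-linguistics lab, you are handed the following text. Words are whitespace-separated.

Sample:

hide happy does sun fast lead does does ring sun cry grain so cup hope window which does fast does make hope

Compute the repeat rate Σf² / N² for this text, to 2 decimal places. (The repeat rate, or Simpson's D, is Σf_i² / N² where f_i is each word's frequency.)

Frequencies: does:5, sun:2, fast:2, hope:2, hide:1, happy:1, lead:1, ring:1, cry:1, grain:1, so:1, cup:1, window:1, which:1, make:1
Σf² = 48; N² = 484
Repeat rate = 48 / 484 = 0.10

0.10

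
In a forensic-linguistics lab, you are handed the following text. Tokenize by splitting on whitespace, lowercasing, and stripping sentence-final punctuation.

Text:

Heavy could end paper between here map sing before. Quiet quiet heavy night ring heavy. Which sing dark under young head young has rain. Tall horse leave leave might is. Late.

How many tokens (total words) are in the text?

31

Tokens: heavy, could, end, paper, between, here, map, sing, before, quiet, quiet, heavy, night, ring, heavy, which, sing, dark, under, young, head, young, has, rain, tall, horse, leave, leave, might, is, late
N = 31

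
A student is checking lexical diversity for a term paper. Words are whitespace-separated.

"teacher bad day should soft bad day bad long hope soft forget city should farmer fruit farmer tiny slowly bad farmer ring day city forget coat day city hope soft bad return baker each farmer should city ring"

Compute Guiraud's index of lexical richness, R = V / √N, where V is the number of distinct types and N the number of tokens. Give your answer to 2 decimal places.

2.92

N = 38, V = 18.
√N = 6.164414
R = 18 / 6.164414 = 2.92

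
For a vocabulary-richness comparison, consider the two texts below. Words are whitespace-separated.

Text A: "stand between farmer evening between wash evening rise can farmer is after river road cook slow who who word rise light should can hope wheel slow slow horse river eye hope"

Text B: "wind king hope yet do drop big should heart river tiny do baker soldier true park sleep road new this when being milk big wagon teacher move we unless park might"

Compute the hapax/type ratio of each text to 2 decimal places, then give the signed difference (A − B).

A: hapax=12, V=21, ratio=0.57
B: hapax=25, V=28, ratio=0.89
Difference = 0.57 − 0.89 = -0.32

-0.32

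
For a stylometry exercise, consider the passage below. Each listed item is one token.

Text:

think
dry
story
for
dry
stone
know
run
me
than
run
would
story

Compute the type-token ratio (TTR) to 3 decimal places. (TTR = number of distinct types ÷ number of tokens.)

N = 13 tokens, V = 10 types.
TTR = V / N = 10 / 13 = 0.769

0.769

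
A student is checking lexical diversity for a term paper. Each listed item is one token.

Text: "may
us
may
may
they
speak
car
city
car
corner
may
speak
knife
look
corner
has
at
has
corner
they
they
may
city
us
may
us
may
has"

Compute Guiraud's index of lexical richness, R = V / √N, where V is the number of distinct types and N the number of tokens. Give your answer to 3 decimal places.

2.079

N = 28, V = 11.
√N = 5.291503
R = 11 / 5.291503 = 2.079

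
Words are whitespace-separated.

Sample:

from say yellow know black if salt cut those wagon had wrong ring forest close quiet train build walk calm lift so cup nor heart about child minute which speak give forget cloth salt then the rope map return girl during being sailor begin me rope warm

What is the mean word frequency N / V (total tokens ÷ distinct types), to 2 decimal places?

N = 47 tokens, V = 45 types.
Mean frequency = N / V = 47 / 45 = 1.04

1.04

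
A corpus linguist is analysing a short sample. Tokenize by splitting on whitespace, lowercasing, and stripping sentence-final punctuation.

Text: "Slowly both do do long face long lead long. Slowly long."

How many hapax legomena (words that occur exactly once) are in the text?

3

Frequencies: long:4, slowly:2, do:2, both:1, face:1, lead:1
Hapax (freq=1): both, face, lead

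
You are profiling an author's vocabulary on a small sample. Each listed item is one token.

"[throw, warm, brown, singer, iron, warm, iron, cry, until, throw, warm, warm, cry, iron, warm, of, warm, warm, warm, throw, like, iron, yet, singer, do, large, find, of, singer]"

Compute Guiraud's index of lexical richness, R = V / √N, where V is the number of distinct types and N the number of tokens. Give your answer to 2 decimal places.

N = 29, V = 13.
√N = 5.385165
R = 13 / 5.385165 = 2.41

2.41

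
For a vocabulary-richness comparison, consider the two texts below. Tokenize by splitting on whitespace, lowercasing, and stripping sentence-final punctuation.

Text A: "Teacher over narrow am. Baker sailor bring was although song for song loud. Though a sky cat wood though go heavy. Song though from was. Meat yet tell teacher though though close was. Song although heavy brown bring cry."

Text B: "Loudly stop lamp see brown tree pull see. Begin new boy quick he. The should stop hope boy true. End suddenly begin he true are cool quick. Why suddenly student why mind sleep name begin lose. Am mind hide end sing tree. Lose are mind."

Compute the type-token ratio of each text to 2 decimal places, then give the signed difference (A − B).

0.03

TTR(A) = 26/39 = 0.67
TTR(B) = 29/45 = 0.64
Difference = 0.67 − 0.64 = 0.03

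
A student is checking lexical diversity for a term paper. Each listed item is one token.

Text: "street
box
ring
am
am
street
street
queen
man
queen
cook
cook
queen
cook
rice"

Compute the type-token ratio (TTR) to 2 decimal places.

0.53

N = 15 tokens, V = 8 types.
TTR = V / N = 8 / 15 = 0.53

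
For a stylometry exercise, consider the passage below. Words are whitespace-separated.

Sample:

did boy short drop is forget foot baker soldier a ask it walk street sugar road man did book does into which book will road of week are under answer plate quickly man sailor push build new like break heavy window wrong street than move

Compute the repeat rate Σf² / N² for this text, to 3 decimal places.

Frequencies: did:2, street:2, road:2, man:2, book:2, boy:1, short:1, drop:1, is:1, forget:1, foot:1, baker:1, soldier:1, a:1, ask:1, it:1, walk:1, sugar:1, does:1, into:1, … (20 more, each freq 1)
Σf² = 55; N² = 2025
Repeat rate = 55 / 2025 = 0.027

0.027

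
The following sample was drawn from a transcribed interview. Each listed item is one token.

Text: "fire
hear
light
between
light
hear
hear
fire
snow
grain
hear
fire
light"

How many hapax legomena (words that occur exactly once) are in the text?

3

Frequencies: hear:4, fire:3, light:3, between:1, snow:1, grain:1
Hapax (freq=1): between, grain, snow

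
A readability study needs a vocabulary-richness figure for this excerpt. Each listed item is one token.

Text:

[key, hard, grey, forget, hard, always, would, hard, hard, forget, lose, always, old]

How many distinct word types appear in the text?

8

Distinct types: {always, forget, grey, hard, key, lose, old, would}
V = 8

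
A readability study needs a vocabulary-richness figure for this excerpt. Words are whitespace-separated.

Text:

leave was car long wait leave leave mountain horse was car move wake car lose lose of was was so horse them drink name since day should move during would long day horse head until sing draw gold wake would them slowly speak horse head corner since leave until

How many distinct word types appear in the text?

Distinct types: {car, corner, day, draw, drink, during, gold, head, horse, leave, long, lose, mountain, move, name, of, should, since, sing, slowly, so, speak, them, until, wait, wake, was, would}
V = 28

28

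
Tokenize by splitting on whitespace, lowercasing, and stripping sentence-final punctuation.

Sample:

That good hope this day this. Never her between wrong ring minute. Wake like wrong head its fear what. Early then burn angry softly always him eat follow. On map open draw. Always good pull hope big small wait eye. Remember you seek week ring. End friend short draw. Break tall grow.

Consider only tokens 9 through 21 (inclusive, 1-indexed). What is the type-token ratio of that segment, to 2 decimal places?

0.92

Segment tokens 9–21: between, wrong, ring, minute, wake, like, wrong, head, its, fear, what, early, then
Segment N = 13, segment V = 12.
TTR = 12 / 13 = 0.92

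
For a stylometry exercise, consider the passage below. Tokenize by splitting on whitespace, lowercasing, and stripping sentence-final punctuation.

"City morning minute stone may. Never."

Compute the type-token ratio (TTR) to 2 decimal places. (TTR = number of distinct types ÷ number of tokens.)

N = 6 tokens, V = 6 types.
TTR = V / N = 6 / 6 = 1.00

1.00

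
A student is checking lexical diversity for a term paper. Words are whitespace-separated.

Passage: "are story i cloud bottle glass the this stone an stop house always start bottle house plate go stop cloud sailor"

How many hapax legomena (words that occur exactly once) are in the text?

13

Frequencies: cloud:2, bottle:2, stop:2, house:2, are:1, story:1, i:1, glass:1, the:1, this:1, stone:1, an:1, always:1, start:1, plate:1, go:1, sailor:1
Hapax (freq=1): always, an, are, glass, go, i, plate, sailor, start, stone, story, the, this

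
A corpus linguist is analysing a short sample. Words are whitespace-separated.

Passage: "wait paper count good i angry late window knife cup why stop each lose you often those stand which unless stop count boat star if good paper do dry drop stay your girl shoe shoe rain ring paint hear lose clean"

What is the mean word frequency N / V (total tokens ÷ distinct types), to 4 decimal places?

1.1714

N = 41 tokens, V = 35 types.
Mean frequency = N / V = 41 / 35 = 1.1714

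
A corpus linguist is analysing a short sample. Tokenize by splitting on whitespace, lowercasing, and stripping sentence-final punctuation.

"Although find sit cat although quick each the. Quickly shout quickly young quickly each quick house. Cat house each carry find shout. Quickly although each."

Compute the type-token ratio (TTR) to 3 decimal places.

0.480

N = 25 tokens, V = 12 types.
TTR = V / N = 12 / 25 = 0.480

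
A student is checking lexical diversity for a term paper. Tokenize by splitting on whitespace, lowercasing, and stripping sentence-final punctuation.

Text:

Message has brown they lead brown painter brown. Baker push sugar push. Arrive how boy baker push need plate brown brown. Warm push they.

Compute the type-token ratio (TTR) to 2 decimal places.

0.63

N = 24 tokens, V = 15 types.
TTR = V / N = 15 / 24 = 0.63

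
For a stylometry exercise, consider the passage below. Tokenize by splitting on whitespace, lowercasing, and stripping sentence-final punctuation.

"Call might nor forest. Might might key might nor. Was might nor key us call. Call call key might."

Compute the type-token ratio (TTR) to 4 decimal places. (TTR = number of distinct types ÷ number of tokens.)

0.3684

N = 19 tokens, V = 7 types.
TTR = V / N = 7 / 19 = 0.3684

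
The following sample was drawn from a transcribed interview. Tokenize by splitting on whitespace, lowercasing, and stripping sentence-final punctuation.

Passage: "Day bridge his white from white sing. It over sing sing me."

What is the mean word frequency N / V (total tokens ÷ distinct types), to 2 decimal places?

1.33

N = 12 tokens, V = 9 types.
Mean frequency = N / V = 12 / 9 = 1.33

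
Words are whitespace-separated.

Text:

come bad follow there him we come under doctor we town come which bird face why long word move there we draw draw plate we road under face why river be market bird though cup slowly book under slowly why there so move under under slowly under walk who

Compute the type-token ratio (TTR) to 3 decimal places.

N = 49 tokens, V = 29 types.
TTR = V / N = 29 / 49 = 0.592

0.592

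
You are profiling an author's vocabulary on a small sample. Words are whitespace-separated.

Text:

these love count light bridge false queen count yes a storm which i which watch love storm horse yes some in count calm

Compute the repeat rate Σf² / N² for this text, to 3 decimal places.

Frequencies: count:3, love:2, yes:2, storm:2, which:2, these:1, light:1, bridge:1, false:1, queen:1, a:1, i:1, watch:1, horse:1, some:1, in:1, calm:1
Σf² = 37; N² = 529
Repeat rate = 37 / 529 = 0.070

0.070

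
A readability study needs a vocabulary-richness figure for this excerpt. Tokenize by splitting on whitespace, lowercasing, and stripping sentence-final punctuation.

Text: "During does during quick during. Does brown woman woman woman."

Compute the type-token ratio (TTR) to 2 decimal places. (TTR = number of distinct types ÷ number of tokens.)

N = 10 tokens, V = 5 types.
TTR = V / N = 5 / 10 = 0.50

0.50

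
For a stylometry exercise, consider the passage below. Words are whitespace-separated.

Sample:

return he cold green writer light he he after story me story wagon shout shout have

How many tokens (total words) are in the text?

Tokens: return, he, cold, green, writer, light, he, he, after, story, me, story, wagon, shout, shout, have
N = 16

16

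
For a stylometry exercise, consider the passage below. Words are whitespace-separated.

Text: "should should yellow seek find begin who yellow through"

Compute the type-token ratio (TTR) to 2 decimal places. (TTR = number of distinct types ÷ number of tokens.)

N = 9 tokens, V = 7 types.
TTR = V / N = 7 / 9 = 0.78

0.78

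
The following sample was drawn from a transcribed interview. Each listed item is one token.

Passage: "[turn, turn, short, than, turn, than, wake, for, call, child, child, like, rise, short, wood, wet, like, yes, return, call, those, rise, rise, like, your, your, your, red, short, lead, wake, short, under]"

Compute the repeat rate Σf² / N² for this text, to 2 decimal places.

0.07

Frequencies: short:4, turn:3, like:3, rise:3, your:3, than:2, wake:2, call:2, child:2, for:1, wood:1, wet:1, yes:1, return:1, those:1, red:1, lead:1, under:1
Σf² = 77; N² = 1089
Repeat rate = 77 / 1089 = 0.07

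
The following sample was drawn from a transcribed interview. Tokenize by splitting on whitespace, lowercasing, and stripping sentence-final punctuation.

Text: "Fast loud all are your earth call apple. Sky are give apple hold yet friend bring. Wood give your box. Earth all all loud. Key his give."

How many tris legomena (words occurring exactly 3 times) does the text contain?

Frequencies: all:3, give:3, loud:2, are:2, your:2, earth:2, apple:2, fast:1, call:1, sky:1, hold:1, yet:1, friend:1, bring:1, wood:1, box:1, key:1, his:1
Words with frequency 3: all, give

2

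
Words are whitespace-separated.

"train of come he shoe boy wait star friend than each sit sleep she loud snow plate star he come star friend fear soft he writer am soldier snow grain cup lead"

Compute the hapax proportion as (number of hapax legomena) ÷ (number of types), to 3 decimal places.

0.800

Frequencies: he:3, star:3, come:2, friend:2, snow:2, train:1, of:1, shoe:1, boy:1, wait:1, than:1, each:1, sit:1, sleep:1, she:1, loud:1, plate:1, fear:1, soft:1, writer:1, … (5 more, each freq 1)
Hapax count = 20; type count = 25.
Ratio = 20 / 25 = 0.800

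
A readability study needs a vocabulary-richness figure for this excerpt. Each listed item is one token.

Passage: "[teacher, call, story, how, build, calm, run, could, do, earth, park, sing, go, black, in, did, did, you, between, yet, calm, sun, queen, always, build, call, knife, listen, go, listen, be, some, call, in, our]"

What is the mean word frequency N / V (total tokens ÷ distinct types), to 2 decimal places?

1.30

N = 35 tokens, V = 27 types.
Mean frequency = N / V = 35 / 27 = 1.30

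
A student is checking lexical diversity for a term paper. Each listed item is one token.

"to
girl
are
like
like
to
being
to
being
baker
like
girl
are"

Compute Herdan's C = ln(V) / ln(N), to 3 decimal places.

N = 13, V = 6.
ln(V) = 1.791759, ln(N) = 2.564949
C = 1.791759 / 2.564949 = 0.699

0.699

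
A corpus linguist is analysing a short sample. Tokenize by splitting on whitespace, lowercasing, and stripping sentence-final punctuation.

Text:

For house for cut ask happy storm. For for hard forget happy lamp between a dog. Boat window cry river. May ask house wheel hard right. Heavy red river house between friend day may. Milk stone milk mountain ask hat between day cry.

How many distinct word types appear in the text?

Distinct types: {a, ask, between, boat, cry, cut, day, dog, for, forget, friend, happy, hard, hat, heavy, house, lamp, may, milk, mountain, red, right, river, stone, storm, wheel, window}
V = 27

27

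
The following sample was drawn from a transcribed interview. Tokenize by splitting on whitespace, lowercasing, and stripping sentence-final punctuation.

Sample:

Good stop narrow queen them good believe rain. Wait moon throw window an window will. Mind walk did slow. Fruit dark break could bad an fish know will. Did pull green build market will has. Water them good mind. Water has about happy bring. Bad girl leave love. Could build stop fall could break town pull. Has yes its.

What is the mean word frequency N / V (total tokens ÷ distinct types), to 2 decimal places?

1.48

N = 59 tokens, V = 40 types.
Mean frequency = N / V = 59 / 40 = 1.48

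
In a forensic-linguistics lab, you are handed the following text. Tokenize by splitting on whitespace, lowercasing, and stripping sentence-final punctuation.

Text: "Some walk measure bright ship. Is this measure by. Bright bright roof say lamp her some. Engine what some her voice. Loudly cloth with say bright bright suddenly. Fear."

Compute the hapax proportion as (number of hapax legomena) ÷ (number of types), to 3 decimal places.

0.750

Frequencies: bright:5, some:3, measure:2, say:2, her:2, walk:1, ship:1, is:1, this:1, by:1, roof:1, lamp:1, engine:1, what:1, voice:1, loudly:1, cloth:1, with:1, suddenly:1, fear:1
Hapax count = 15; type count = 20.
Ratio = 15 / 20 = 0.750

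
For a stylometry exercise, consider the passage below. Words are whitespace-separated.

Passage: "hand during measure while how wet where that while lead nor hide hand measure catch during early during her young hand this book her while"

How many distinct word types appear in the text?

17

Distinct types: {book, catch, during, early, hand, her, hide, how, lead, measure, nor, that, this, wet, where, while, young}
V = 17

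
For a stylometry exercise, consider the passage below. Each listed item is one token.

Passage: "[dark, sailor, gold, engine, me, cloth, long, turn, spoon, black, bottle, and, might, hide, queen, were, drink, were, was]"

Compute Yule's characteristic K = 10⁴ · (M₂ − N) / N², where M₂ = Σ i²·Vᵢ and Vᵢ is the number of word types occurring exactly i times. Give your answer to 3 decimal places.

55.402

Frequencies: were:2, dark:1, sailor:1, gold:1, engine:1, me:1, cloth:1, long:1, turn:1, spoon:1, black:1, bottle:1, and:1, might:1, hide:1, queen:1, drink:1, was:1
N = 19. Frequency spectrum: V_1=17, V_2=1
M₂ = 1²·17 + 2²·1 = 21
K = 10000 × (21 − 19) / 19² = 55.402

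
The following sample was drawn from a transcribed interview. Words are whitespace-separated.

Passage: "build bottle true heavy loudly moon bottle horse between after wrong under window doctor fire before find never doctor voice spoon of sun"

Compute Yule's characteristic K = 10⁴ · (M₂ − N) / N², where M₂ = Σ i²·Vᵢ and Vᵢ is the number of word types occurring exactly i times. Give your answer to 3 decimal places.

75.614

Frequencies: bottle:2, doctor:2, build:1, true:1, heavy:1, loudly:1, moon:1, horse:1, between:1, after:1, wrong:1, under:1, window:1, fire:1, before:1, find:1, never:1, voice:1, spoon:1, of:1, … (1 more, each freq 1)
N = 23. Frequency spectrum: V_1=19, V_2=2
M₂ = 1²·19 + 2²·2 = 27
K = 10000 × (27 − 23) / 23² = 75.614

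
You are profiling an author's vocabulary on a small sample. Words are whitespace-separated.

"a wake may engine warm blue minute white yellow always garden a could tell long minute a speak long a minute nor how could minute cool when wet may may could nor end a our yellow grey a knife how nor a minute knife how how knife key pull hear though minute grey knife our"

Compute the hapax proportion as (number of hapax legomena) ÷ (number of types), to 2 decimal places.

0.61

Frequencies: a:7, minute:6, how:4, knife:4, may:3, could:3, nor:3, yellow:2, long:2, our:2, grey:2, wake:1, engine:1, warm:1, blue:1, white:1, always:1, garden:1, tell:1, speak:1, … (8 more, each freq 1)
Hapax count = 17; type count = 28.
Ratio = 17 / 28 = 0.61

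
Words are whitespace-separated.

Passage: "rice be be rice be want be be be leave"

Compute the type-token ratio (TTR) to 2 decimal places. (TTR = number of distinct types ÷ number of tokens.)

N = 10 tokens, V = 4 types.
TTR = V / N = 4 / 10 = 0.40

0.40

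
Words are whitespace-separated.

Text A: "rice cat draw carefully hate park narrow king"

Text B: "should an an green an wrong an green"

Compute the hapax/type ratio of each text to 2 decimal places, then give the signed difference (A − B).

0.50

A: hapax=8, V=8, ratio=1.00
B: hapax=2, V=4, ratio=0.50
Difference = 1.00 − 0.50 = 0.50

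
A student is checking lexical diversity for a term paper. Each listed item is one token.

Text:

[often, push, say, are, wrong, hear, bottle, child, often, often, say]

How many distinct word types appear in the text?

Distinct types: {are, bottle, child, hear, often, push, say, wrong}
V = 8

8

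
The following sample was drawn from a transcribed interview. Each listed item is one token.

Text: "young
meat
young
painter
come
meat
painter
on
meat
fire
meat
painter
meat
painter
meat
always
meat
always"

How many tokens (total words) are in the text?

Tokens: young, meat, young, painter, come, meat, painter, on, meat, fire, meat, painter, meat, painter, meat, always, meat, always
N = 18

18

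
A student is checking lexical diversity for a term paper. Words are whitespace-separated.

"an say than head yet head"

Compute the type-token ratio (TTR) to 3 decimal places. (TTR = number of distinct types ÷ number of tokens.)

N = 6 tokens, V = 5 types.
TTR = V / N = 5 / 6 = 0.833

0.833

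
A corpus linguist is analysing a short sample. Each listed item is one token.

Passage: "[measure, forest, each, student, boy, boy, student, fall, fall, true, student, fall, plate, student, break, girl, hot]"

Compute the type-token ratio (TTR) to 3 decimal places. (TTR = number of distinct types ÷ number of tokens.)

N = 17 tokens, V = 11 types.
TTR = V / N = 11 / 17 = 0.647

0.647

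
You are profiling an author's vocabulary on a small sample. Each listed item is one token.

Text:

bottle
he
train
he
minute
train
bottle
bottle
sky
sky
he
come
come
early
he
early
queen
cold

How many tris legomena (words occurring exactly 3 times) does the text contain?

1

Frequencies: he:4, bottle:3, train:2, sky:2, come:2, early:2, minute:1, queen:1, cold:1
Words with frequency 3: bottle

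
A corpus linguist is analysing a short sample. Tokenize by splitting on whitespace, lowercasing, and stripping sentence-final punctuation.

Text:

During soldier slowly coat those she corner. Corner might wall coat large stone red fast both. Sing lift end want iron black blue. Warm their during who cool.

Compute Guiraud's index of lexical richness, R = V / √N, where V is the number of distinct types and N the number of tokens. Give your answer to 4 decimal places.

N = 28, V = 25.
√N = 5.291503
R = 25 / 5.291503 = 4.7246

4.7246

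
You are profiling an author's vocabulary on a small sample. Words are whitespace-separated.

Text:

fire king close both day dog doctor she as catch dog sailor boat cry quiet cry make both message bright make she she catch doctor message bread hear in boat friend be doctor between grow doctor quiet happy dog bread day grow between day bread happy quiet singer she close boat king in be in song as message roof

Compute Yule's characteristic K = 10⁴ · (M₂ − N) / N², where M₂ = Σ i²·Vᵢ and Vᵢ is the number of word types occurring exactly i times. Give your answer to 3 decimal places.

Frequencies: doctor:4, she:4, day:3, dog:3, boat:3, quiet:3, message:3, bread:3, in:3, king:2, close:2, both:2, as:2, catch:2, cry:2, make:2, be:2, between:2, grow:2, happy:2, … (8 more, each freq 1)
N = 59. Frequency spectrum: V_1=8, V_2=11, V_3=7, V_4=2
M₂ = 1²·8 + 2²·11 + 3²·7 + 4²·2 = 147
K = 10000 × (147 − 59) / 59² = 252.801

252.801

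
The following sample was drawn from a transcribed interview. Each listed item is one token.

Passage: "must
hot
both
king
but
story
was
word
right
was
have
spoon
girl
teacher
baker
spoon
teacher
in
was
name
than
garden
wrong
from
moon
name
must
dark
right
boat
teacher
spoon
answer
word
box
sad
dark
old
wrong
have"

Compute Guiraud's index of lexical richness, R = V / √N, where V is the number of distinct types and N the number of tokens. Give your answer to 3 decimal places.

4.269

N = 40, V = 27.
√N = 6.324555
R = 27 / 6.324555 = 4.269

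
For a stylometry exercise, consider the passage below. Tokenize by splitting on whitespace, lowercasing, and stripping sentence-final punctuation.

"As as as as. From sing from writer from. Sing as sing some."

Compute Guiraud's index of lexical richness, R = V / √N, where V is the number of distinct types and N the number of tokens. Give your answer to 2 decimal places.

1.39

N = 13, V = 5.
√N = 3.605551
R = 5 / 3.605551 = 1.39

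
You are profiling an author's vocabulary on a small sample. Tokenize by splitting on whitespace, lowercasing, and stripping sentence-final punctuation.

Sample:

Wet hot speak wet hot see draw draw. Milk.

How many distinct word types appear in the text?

Distinct types: {draw, hot, milk, see, speak, wet}
V = 6

6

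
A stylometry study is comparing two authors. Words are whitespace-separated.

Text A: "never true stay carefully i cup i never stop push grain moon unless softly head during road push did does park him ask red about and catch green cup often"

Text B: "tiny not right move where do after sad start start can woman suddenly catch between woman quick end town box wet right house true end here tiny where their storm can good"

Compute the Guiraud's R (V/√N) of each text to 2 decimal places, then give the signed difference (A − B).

A: V=26, N=30, R=4.75
B: V=25, N=32, R=4.42
Difference = 4.75 − 4.42 = 0.33

0.33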